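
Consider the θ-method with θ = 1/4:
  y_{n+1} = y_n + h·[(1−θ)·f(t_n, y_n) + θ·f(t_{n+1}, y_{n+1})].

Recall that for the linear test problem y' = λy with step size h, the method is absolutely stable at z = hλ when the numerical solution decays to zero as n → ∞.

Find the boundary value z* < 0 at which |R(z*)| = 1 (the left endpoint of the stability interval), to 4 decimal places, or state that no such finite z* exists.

On y'=λy, z=hλ:
  y_{n+1} = y_n + z·[3/4·y_n + 1/4·y_{n+1}] ⇒ (1 − 1/4z)y_{n+1} = (1 + 3/4z)y_n
  so R(z) = (1 + 3/4z)/(1 − 1/4z).

Solve |R(x)|<1 on ℝ⁻.
x=-1.41: |R|=0.0425
R=−1: 1+3/4x = −1+1/4x ⇒ -1/2x=2 ⇒ x=2/(-1/2)=-4.0000
Confirm numerically:
  x=-3.967: |R|=0.99172 <1
  x=-2.441: |R|=0.51591 <1
  x=-2.257: |R|=0.44286 <1
  x=-1.759: |R|=0.22174 <1
  x=-4.447: |R|=1.10584 >1
  x=-4.043: |R|=1.01069 >1
Interval (-4.0000, 0).

left endpoint -4.0000.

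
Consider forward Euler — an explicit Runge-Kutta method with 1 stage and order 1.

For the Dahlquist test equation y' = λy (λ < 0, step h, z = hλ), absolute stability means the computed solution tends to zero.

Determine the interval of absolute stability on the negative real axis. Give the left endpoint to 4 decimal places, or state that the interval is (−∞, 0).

(-2.0000, 0).

On y'=λy, z=hλ:
  order 1, 1-stage ⇒ R(z)=1+z
  (e.g. R(-0.37)=0.63000, |R|=0.63000)

Solve |R(x)|<1 on ℝ⁻.
x=-0.37: |R|=0.6300
|R(-2.16)|=1.1600 |R(-2.09)|=1.0900 |R(-1.68)|=0.6800
Bisect:
  x_lo=-2.7468 |R|=1.7468  x_hi=-0.0857 |R|=0.9143
  mid=-1.41622 |R|=0.41622 →hi
  mid=-2.08150 |R|=1.08150 →lo
  mid=-1.74886 |R|=0.74886 →hi
  mid=-1.91518 |R|=0.91518 →hi
  mid=-1.99834 |R|=0.99834 →hi
  mid=-2.03992 |R|=1.03992 →lo
  mid=-2.01913 |R|=1.01913 →lo
  mid=-2.00874 |R|=1.00874 →lo
  mid=-2.00354 |R|=1.00354 →lo
  ...
  [-2.00013,-1.99996] ⇒ x*=-2.0000
So |R|<1 on (-2.0000, 0).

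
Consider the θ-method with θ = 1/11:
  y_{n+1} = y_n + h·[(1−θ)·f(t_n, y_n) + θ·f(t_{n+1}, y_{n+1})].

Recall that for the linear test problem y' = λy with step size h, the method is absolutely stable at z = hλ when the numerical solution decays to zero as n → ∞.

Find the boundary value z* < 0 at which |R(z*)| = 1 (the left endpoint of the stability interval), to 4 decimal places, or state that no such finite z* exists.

left endpoint -2.4444.

Set f=λy, z=hλ:
  y_{n+1} = y_n + z·[10/11·y_n + 1/11·y_{n+1}] ⇒ (1 − 1/11z)y_{n+1} = (1 + 10/11z)y_n
  so R(z) = (1 + 10/11z)/(1 − 1/11z).

Find x<0 with |R(x)|<1.
x=-0.32: |R|=0.6890
R=−1: 1+10/11x = −1+1/11x ⇒ -9/11x=2 ⇒ x=2/(-9/11)=-2.4444
Confirm numerically:
  x=-2.386: |R|=0.96071 <1
  x=-1.593: |R|=0.39149 <1
  x=-1.405: |R|=0.24587 <1
  x=-2.944: |R|=1.32243 >1
  x=-2.664: |R|=1.14461 >1
Stable set (-2.4444, 0).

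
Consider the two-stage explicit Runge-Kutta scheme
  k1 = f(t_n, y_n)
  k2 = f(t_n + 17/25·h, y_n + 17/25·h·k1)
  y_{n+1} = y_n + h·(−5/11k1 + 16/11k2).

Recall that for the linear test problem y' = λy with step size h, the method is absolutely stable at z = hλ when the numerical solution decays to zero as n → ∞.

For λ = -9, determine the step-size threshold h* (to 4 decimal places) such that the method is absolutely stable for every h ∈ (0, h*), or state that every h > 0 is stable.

Set f=λy, z=hλ:
  k1=λy_n ⇒ h·k1=z·y_n;  k2=λ(1+17/25z)y_n ⇒ h·k2=z(1+17/25z)y_n
  y_{n+1}/y_n = 1 − 5/11z + 16/11z(1+17/25z) = 1 + z + 272/275z²
  so R(z) = 1 + z + 272/275z².

Need |R(x)|<1, x<0.
x=-0.42: |R|=0.7545
R=1: x+272/275x²=0 ⇒ x=−275/272=-1.0110; min R=1−1/(4·272/275)=0.7472>−1
Confirm numerically:
  x=-0.687: |R|=0.77982 <1
  x=-0.549: |R|=0.74911 <1
  x=-0.407: |R|=0.75684 <1
  x=-1.498: |R|=1.72152 >1
  x=-1.495: |R|=1.71564 >1
Stable set (-1.0110, 0).

(-1.0110,0); λ=-9 ⇒ h* = (275/272)/9 = 0.1123.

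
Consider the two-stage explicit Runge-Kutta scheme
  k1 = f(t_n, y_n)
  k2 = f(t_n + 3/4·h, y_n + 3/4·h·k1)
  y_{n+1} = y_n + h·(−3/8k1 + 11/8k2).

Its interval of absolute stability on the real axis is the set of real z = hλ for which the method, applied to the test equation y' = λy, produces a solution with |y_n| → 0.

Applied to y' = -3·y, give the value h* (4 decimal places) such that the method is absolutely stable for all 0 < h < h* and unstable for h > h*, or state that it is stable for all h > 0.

(-0.9697,0); λ=-3 ⇒ h* = (32/33)/3 = 0.3232.

Set f=λy, z=hλ:
  k1=λy_n ⇒ h·k1=z·y_n;  k2=λ(1+3/4z)y_n ⇒ h·k2=z(1+3/4z)y_n
  y_{n+1}/y_n = 1 − 3/8z + 11/8z(1+3/4z) = 1 + z + 33/32z²
  so R(z) = 1 + z + 33/32z².

Boundary: |R(x)|=1, x<0.
x=-1.42: |R|=1.6594
R=1: x+33/32x²=0 ⇒ x=−32/33=-0.9697; min R=1−1/(4·33/32)=0.7576>−1
Confirm numerically:
  x=-0.716: |R|=0.81268 <1
  x=-0.696: |R|=0.80355 <1
  x=-0.408: |R|=0.76367 <1
  x=-1.347: |R|=1.52411 >1
  x=-1.094: |R|=1.14024 >1
Interval (-0.9697, 0).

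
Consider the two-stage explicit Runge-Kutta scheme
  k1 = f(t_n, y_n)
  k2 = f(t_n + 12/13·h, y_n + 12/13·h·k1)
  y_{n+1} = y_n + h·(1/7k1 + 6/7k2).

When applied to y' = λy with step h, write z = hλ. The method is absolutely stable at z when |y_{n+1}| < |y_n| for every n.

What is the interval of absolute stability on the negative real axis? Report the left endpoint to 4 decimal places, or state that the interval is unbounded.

z∈(-1.2639,0).

With y'=λy (z=hλ):
  k1=λy_n ⇒ h·k1=z·y_n;  k2=λ(1+12/13z)y_n ⇒ h·k2=z(1+12/13z)y_n
  y_{n+1}/y_n = 1 + 1/7z + 6/7z(1+12/13z) = 1 + z + 72/91z²
  ⇒ R(z) = 1 + z + 72/91z².

Boundary: |R(x)|=1, x<0.
x=-0.7: |R|=0.6877
R=1: x+72/91x²=0 ⇒ x=−91/72=-1.2639; min R=1−1/(4·72/91)=0.6840>−1
Confirm numerically:
  x=-1.030: |R|=0.80939 <1
  x=-0.729: |R|=0.69148 <1
  x=-0.583: |R|=0.68592 <1
  x=-1.687: |R|=1.56476 >1
  x=-1.522: |R|=1.31082 >1
  x=-1.427: |R|=1.18416 >1
Stable set (-1.2639, 0).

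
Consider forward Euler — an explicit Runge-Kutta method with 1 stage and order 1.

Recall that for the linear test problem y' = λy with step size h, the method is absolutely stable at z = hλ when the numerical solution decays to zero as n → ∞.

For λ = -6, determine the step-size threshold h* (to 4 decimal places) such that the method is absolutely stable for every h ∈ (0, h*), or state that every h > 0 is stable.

(-2.0000,0); λ=-6 ⇒ h* = 0.3333.

On y'=λy, z=hλ:
  order 1, 1-stage ⇒ R(z)=1+z
  (e.g. R(-0.76)=0.24000, |R|=0.24000)

Boundary: |R(x)|=1, x<0.
x=-0.76: |R|=0.2400
|R(-1.47)|=0.4700 |R(-0.73)|=0.2700 |R(-0.56)|=0.4400
Bisect:
  x_lo=-2.6807 |R|=1.6807  x_hi=-0.2668 |R|=0.7332
  mid=-1.47377 |R|=0.47377 →hi
  mid=-2.07725 |R|=1.07725 →lo
  mid=-1.77551 |R|=0.77551 →hi
  mid=-1.92638 |R|=0.92638 →hi
  mid=-2.00182 |R|=1.00182 →lo
  mid=-1.96410 |R|=0.96410 →hi
  mid=-1.98296 |R|=0.98296 →hi
  ...
  [-2.00005,-1.99990] ⇒ x*=-2.0000
Stable set (-2.0000, 0).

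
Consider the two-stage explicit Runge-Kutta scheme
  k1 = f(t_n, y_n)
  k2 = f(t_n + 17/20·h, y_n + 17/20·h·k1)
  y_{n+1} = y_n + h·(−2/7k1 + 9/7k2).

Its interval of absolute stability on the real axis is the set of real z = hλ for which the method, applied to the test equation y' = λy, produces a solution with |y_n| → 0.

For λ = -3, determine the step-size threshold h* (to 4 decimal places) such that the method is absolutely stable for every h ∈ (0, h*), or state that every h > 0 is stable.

(-0.9150,0); λ=-3 ⇒ h* = (140/153)/3 = 0.3050.

With y'=λy (z=hλ):
  k1=λy_n ⇒ h·k1=z·y_n;  k2=λ(1+17/20z)y_n ⇒ h·k2=z(1+17/20z)y_n
  y_{n+1}/y_n = 1 − 2/7z + 9/7z(1+17/20z) = 1 + z + 153/140z²
  R(z) = 1 + z + 153/140z².

Boundary: |R(x)|=1, x<0.
x=-1.27: |R|=1.4927
R=1: x+153/140x²=0 ⇒ x=−140/153=-0.9150; min R=1−1/(4·153/140)=0.7712>−1
Confirm numerically:
  x=-0.632: |R|=0.80451 <1
  x=-0.614: |R|=0.79800 <1
  x=-0.575: |R|=0.78633 <1
  x=-1.179: |R|=1.34012 >1
  x=-0.987: |R|=1.07763 >1
Stable set (-0.9150, 0).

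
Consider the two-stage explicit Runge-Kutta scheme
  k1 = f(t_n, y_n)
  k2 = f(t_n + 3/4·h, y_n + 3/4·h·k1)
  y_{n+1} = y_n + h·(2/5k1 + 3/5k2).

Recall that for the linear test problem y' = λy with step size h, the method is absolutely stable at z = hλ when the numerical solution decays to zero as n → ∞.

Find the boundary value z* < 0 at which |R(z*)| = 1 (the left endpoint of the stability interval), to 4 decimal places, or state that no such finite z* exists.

Set f=λy, z=hλ:
  k1=λy_n ⇒ h·k1=z·y_n;  k2=λ(1+3/4z)y_n ⇒ h·k2=z(1+3/4z)y_n
  y_{n+1}/y_n = 1 + 2/5z + 3/5z(1+3/4z) = 1 + z + 9/20z²
  so R(z) = 1 + z + 9/20z².

Find x<0 with |R(x)|<1.
x=-1.11: |R|=0.4444
R=1: x+9/20x²=0 ⇒ x=−20/9=-2.2222; min R=1−1/(4·9/20)=0.4444>−1
Confirm numerically:
  x=-1.998: |R|=0.79840 <1
  x=-1.795: |R|=0.65491 <1
  x=-1.592: |R|=0.54851 <1
  x=-1.231: |R|=0.45091 <1
  x=-2.690: |R|=1.56624 >1
  x=-2.641: |R|=1.49770 >1
  x=-2.582: |R|=1.41803 >1
Stable set (-2.2222, 0).

left endpoint -2.2222.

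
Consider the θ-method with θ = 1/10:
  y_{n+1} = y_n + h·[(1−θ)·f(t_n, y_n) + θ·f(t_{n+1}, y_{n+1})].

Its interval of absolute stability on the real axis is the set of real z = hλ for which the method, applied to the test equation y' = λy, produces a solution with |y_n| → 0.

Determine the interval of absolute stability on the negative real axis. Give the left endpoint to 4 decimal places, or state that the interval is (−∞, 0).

Test eqn y'=λy, z=hλ:
  y_{n+1} = y_n + z·[9/10·y_n + 1/10·y_{n+1}] ⇒ (1 − 1/10z)y_{n+1} = (1 + 9/10z)y_n
  R(z) = (1 + 9/10z)/(1 − 1/10z).

Solve |R(x)|<1 on ℝ⁻.
x=-0.49: |R|=0.5329
R=−1: 1+9/10x = −1+1/10x ⇒ -4/5x=2 ⇒ x=2/(-4/5)=-2.5000
Confirm numerically:
  x=-2.426: |R|=0.95236 <1
  x=-1.863: |R|=0.57043 <1
  x=-1.349: |R|=0.18865 <1
  x=-3.037: |R|=1.32952 >1
  x=-2.929: |R|=1.26545 >1
  x=-2.764: |R|=1.16547 >1
So |R|<1 on (-2.5000, 0).

z∈(-2.5000,0).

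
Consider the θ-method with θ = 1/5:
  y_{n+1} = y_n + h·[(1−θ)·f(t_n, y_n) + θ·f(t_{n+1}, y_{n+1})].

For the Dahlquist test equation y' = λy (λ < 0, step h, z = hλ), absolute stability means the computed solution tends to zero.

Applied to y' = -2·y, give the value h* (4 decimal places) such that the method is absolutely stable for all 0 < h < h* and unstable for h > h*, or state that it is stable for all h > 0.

(-3.3333,0); λ=-2 ⇒ h* = (10/3)/2 = 1.6667.

Set f=λy, z=hλ:
  y_{n+1} = y_n + z·[4/5·y_n + 1/5·y_{n+1}] ⇒ (1 − 1/5z)y_{n+1} = (1 + 4/5z)y_n
  Hence R(z) = (1 + 4/5z)/(1 − 1/5z).

Find x<0 with |R(x)|<1.
x=-1.44: |R|=0.1180
R=−1: 1+4/5x = −1+1/5x ⇒ -3/5x=2 ⇒ x=2/(-3/5)=-3.3333
Confirm numerically:
  x=-3.287: |R|=0.98323 <1
  x=-2.539: |R|=0.68391 <1
  x=-1.577: |R|=0.19887 <1
  x=-3.635: |R|=1.10481 >1
  x=-3.380: |R|=1.01671 >1
Interval (-3.3333, 0).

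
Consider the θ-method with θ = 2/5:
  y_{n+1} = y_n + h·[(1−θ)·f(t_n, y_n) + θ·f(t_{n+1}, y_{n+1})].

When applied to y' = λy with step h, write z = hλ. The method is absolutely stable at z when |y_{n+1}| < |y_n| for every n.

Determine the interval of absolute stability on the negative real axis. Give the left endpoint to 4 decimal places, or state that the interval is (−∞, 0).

z∈(-10.0000,0).

On y'=λy, z=hλ:
  y_{n+1} = y_n + z·[3/5·y_n + 2/5·y_{n+1}] ⇒ (1 − 2/5z)y_{n+1} = (1 + 3/5z)y_n
  Hence R(z) = (1 + 3/5z)/(1 − 2/5z).

Solve |R(x)|<1 on ℝ⁻.
x=-0.64: |R|=0.4904
R=−1: 1+3/5x = −1+2/5x ⇒ -1/5x=2 ⇒ x=2/(-1/5)=-10.0000
Confirm numerically:
  x=-8.523: |R|=0.93300 <1
  x=-8.139: |R|=0.91254 <1
  x=-8.100: |R|=0.91038 <1
  x=-5.521: |R|=0.72080 <1
  x=-10.452: |R|=1.01745 >1
  x=-10.185: |R|=1.00729 >1
Interval (-10.0000, 0).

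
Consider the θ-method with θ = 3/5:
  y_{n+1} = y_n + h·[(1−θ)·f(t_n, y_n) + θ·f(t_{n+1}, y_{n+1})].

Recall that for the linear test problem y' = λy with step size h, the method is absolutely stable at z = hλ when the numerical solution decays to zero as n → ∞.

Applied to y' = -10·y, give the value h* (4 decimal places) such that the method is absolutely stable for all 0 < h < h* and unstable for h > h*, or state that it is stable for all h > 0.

Test eqn y'=λy, z=hλ:
  y_{n+1} = y_n + z·[2/5·y_n + 3/5·y_{n+1}] ⇒ (1 − 3/5z)y_{n+1} = (1 + 2/5z)y_n
  R(z) = (1 + 2/5z)/(1 − 3/5z).

Boundary: |R(x)|=1, x<0.
x=-1.19: |R|=0.3057
x=-2: |R|=0.0909
x=-10: |R|=0.4286
x=-100: |R|=0.6393
θ=3/5≥1/2 ⇒ |1+2/5x|<|1−3/5x| ∀x<0 ⇒ interval (−∞,0).

unbounded; (−∞, 0). Any h>0 works for λ=-10.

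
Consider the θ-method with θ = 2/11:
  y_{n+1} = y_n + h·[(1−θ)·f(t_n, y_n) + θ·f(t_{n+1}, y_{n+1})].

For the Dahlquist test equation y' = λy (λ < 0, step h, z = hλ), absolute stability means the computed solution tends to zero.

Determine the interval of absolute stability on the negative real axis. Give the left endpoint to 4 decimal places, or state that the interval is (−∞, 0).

(-3.1429, 0).

Set f=λy, z=hλ:
  y_{n+1} = y_n + z·[9/11·y_n + 2/11·y_{n+1}] ⇒ (1 − 2/11z)y_{n+1} = (1 + 9/11z)y_n
  R(z) = (1 + 9/11z)/(1 − 2/11z).

Boundary: |R(x)|=1, x<0.
x=-0.54: |R|=0.5083
R=−1: 1+9/11x = −1+2/11x ⇒ -7/11x=2 ⇒ x=2/(-7/11)=-3.1429
Confirm numerically:
  x=-2.708: |R|=0.81457 <1
  x=-1.769: |R|=0.33849 <1
  x=-1.670: |R|=0.28103 <1
  x=-3.732: |R|=1.22335 >1
  x=-3.638: |R|=1.18965 >1
Interval (-3.1429, 0).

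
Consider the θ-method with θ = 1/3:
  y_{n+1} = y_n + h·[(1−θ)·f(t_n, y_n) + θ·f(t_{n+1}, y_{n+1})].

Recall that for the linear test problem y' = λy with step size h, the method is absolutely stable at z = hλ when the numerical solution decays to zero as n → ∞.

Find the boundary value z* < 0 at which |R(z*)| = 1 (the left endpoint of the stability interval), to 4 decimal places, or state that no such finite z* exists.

On y'=λy, z=hλ:
  y_{n+1} = y_n + z·[2/3·y_n + 1/3·y_{n+1}] ⇒ (1 − 1/3z)y_{n+1} = (1 + 2/3z)y_n
  Hence R(z) = (1 + 2/3z)/(1 − 1/3z).

Need |R(x)|<1, x<0.
x=-0.89: |R|=0.3136
R=−1: 1+2/3x = −1+1/3x ⇒ -1/3x=2 ⇒ x=2/(-1/3)=-6.0000
Confirm numerically:
  x=-4.877: |R|=0.85743 <1
  x=-4.416: |R|=0.78641 <1
  x=-4.056: |R|=0.72449 <1
  x=-6.469: |R|=1.04953 >1
  x=-6.073: |R|=1.00805 >1
Stable set (-6.0000, 0).

left endpoint -6.0000.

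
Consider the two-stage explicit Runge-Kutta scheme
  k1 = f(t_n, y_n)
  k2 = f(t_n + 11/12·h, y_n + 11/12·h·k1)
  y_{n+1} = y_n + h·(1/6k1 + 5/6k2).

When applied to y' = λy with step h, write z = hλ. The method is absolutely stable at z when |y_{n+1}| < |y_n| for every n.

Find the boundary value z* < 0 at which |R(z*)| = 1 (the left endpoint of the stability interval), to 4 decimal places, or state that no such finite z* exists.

On y'=λy, z=hλ:
  k1=λy_n ⇒ h·k1=z·y_n;  k2=λ(1+11/12z)y_n ⇒ h·k2=z(1+11/12z)y_n
  y_{n+1}/y_n = 1 + 1/6z + 5/6z(1+11/12z) = 1 + z + 55/72z²
  ⇒ R(z) = 1 + z + 55/72z².

Need |R(x)|<1, x<0.
x=-0.81: |R|=0.6912
R=1: x+55/72x²=0 ⇒ x=−72/55=-1.3091; min R=1−1/(4·55/72)=0.6727>−1
Confirm numerically:
  x=-0.969: |R|=0.74826 <1
  x=-0.812: |R|=0.69167 <1
  x=-0.535: |R|=0.68364 <1
  x=-1.692: |R|=1.49491 >1
  x=-1.643: |R|=1.41908 >1
  x=-1.469: |R|=1.17944 >1
So |R|<1 on (-1.3091, 0).

z* = -1.3091.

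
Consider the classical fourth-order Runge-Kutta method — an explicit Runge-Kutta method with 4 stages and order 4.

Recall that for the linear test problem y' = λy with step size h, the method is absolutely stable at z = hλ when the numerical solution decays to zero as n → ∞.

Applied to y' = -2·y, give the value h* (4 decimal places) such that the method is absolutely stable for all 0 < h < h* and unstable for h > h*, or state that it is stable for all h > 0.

On y'=λy, z=hλ:
  order 4, 4-stage ⇒ R(z)=1+z+z^2/2+z^3/6+z^4/24
  (e.g. R(-0.5)=0.60677, |R|=0.60677)

Solve |R(x)|<1 on ℝ⁻.
x=-0.5: |R|=0.6068
|R(-2.28)|=0.4698 |R(-1.7)|=0.2742 |R(-1.38)|=0.2853
Bisect:
  x_lo=-3.6693 |R|=3.3817  x_hi=-0.3081 |R|=0.7349
  mid=-1.98869 |R|=0.32963 →hi
  mid=-2.82898 |R|=1.06789 →lo
  mid=-2.40884 |R|=0.56574 →hi
  mid=-2.61891 |R|=0.77679 →hi
  mid=-2.72395 |R|=0.91138 →hi
  mid=-2.77646 |R|=0.98677 →hi
  mid=-2.80272 |R|=1.02660 →lo
  mid=-2.78959 |R|=1.00650 →lo
  mid=-2.78303 |R|=0.99659 →hi
  ...
  [-2.78549,-2.78529] ⇒ x*=-2.7853
So |R|<1 on (-2.7853, 0).

(-2.7853,0); λ=-2 ⇒ h* = 1.3926.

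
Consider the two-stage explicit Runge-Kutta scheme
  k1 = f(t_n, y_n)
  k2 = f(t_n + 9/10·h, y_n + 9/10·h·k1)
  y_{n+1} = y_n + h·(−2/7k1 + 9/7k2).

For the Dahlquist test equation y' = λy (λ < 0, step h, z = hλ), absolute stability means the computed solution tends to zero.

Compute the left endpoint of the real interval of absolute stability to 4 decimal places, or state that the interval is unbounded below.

Set f=λy, z=hλ:
  k1=λy_n ⇒ h·k1=z·y_n;  k2=λ(1+9/10z)y_n ⇒ h·k2=z(1+9/10z)y_n
  y_{n+1}/y_n = 1 − 2/7z + 9/7z(1+9/10z) = 1 + z + 81/70z²
  ⇒ R(z) = 1 + z + 81/70z².

Need |R(x)|<1, x<0.
x=-1.32: |R|=1.6962
R=1: x+81/70x²=0 ⇒ x=−70/81=-0.8642; min R=1−1/(4·81/70)=0.7840>−1
Confirm numerically:
  x=-0.768: |R|=0.91451 <1
  x=-0.483: |R|=0.78695 <1
  x=-0.367: |R|=0.78885 <1
  x=-1.441: |R|=1.96179 >1
  x=-1.076: |R|=1.26371 >1
So |R|<1 on (-0.8642, 0).

z* = -0.8642.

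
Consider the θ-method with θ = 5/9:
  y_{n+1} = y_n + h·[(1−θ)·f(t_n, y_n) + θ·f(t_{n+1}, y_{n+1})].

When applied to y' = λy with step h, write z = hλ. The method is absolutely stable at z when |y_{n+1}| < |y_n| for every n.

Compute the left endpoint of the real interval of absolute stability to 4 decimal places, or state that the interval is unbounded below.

Set f=λy, z=hλ:
  y_{n+1} = y_n + z·[4/9·y_n + 5/9·y_{n+1}] ⇒ (1 − 5/9z)y_{n+1} = (1 + 4/9z)y_n
  ⇒ R(z) = (1 + 4/9z)/(1 − 5/9z).

Solve |R(x)|<1 on ℝ⁻.
x=-0.56: |R|=0.5729
x=-2: |R|=0.0526
x=-10: |R|=0.5254
x=-100: |R|=0.7682
θ=5/9≥1/2 ⇒ |1+4/9x|<|1−5/9x| ∀x<0 ⇒ stable on all of ℝ⁻.

unbounded; (−∞, 0).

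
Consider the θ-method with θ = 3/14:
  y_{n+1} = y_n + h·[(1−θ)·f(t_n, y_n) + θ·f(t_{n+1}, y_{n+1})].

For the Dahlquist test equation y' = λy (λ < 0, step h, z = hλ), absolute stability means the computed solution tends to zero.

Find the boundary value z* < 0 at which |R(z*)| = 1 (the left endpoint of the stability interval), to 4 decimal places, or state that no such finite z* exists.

On y'=λy, z=hλ:
  y_{n+1} = y_n + z·[11/14·y_n + 3/14·y_{n+1}] ⇒ (1 − 3/14z)y_{n+1} = (1 + 11/14z)y_n
  Hence R(z) = (1 + 11/14z)/(1 − 3/14z).

Find x<0 with |R(x)|<1.
x=-0.37: |R|=0.6572
R=−1: 1+11/14x = −1+3/14x ⇒ -4/7x=2 ⇒ x=2/(-4/7)=-3.5000
Confirm numerically:
  x=-3.113: |R|=0.86735 <1
  x=-1.859: |R|=0.32942 <1
  x=-1.701: |R|=0.24661 <1
  x=-1.571: |R|=0.17533 <1
  x=-3.862: |R|=1.11319 >1
  x=-3.821: |R|=1.10085 >1
  x=-3.572: |R|=1.02330 >1
Interval (-3.5000, 0).

left endpoint -3.5000.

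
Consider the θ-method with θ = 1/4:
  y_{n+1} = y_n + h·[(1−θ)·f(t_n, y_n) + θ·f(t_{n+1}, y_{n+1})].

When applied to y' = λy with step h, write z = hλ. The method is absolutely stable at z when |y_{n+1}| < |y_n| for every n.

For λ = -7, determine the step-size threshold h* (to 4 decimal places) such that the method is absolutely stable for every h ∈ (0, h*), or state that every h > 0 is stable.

(-4.0000,0); λ=-7 ⇒ h* = (4)/7 = 0.5714.

With y'=λy (z=hλ):
  y_{n+1} = y_n + z·[3/4·y_n + 1/4·y_{n+1}] ⇒ (1 − 1/4z)y_{n+1} = (1 + 3/4z)y_n
  ⇒ R(z) = (1 + 3/4z)/(1 − 1/4z).

Need |R(x)|<1, x<0.
x=-1.18: |R|=0.0888
R=−1: 1+3/4x = −1+1/4x ⇒ -1/2x=2 ⇒ x=2/(-1/2)=-4.0000
Confirm numerically:
  x=-3.928: |R|=0.98184 <1
  x=-3.282: |R|=0.80280 <1
  x=-3.116: |R|=0.75155 <1
  x=-2.208: |R|=0.42268 <1
  x=-4.539: |R|=1.12624 >1
  x=-4.225: |R|=1.05471 >1
Stable set (-4.0000, 0).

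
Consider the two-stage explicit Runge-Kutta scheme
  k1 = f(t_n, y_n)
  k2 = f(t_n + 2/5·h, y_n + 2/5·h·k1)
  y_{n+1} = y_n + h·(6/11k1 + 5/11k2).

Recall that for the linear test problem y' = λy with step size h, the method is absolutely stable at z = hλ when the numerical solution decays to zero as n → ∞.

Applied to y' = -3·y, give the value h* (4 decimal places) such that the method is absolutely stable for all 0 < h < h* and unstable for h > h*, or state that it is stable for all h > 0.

On y'=λy, z=hλ:
  k1=λy_n ⇒ h·k1=z·y_n;  k2=λ(1+2/5z)y_n ⇒ h·k2=z(1+2/5z)y_n
  y_{n+1}/y_n = 1 + 6/11z + 5/11z(1+2/5z) = 1 + z + 2/11z²
  so R(z) = 1 + z + 2/11z².

Boundary: |R(x)|=1, x<0.
x=-1.41: |R|=0.0485
R=1: x+2/11x²=0 ⇒ x=−11/2=-5.5000; min R=1−1/(4·2/11)=-0.3750>−1
Confirm numerically:
  x=-5.364: |R|=0.86736 <1
  x=-4.408: |R|=0.12481 <1
  x=-4.042: |R|=0.07150 <1
  x=-2.311: |R|=0.33996 <1
  x=-5.973: |R|=1.51368 >1
  x=-5.569: |R|=1.06987 >1
  x=-5.543: |R|=1.04334 >1
Stable set (-5.5000, 0).

(-5.5000,0); λ=-3 ⇒ h* = (11/2)/3 = 1.8333.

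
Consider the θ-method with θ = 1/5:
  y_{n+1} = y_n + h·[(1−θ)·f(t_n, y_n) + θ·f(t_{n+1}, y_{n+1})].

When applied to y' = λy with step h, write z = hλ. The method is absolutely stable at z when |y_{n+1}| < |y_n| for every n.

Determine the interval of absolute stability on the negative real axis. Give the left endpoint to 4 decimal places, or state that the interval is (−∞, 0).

z∈(-3.3333,0).

Set f=λy, z=hλ:
  y_{n+1} = y_n + z·[4/5·y_n + 1/5·y_{n+1}] ⇒ (1 − 1/5z)y_{n+1} = (1 + 4/5z)y_n
  ⇒ R(z) = (1 + 4/5z)/(1 − 1/5z).

Find x<0 with |R(x)|<1.
x=-0.49: |R|=0.5537
R=−1: 1+4/5x = −1+1/5x ⇒ -3/5x=2 ⇒ x=2/(-3/5)=-3.3333
Confirm numerically:
  x=-2.747: |R|=0.77294 <1
  x=-2.320: |R|=0.58470 <1
  x=-2.159: |R|=0.50789 <1
  x=-3.798: |R|=1.15845 >1
  x=-3.702: |R|=1.12710 >1
  x=-3.476: |R|=1.05050 >1
Stable set (-3.3333, 0).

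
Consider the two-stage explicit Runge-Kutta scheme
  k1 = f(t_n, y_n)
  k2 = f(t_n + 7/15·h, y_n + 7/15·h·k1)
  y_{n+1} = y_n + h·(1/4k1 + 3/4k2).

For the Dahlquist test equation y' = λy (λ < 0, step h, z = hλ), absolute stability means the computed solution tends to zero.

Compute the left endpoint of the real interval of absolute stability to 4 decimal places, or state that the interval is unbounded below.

left endpoint -2.8571.

Test eqn y'=λy, z=hλ:
  k1=λy_n ⇒ h·k1=z·y_n;  k2=λ(1+7/15z)y_n ⇒ h·k2=z(1+7/15z)y_n
  y_{n+1}/y_n = 1 + 1/4z + 3/4z(1+7/15z) = 1 + z + 7/20z²
  ⇒ R(z) = 1 + z + 7/20z².

Boundary: |R(x)|=1, x<0.
x=-0.48: |R|=0.6006
R=1: x+7/20x²=0 ⇒ x=−20/7=-2.8571; min R=1−1/(4·7/20)=0.2857>−1
Confirm numerically:
  x=-2.319: |R|=0.56322 <1
  x=-1.541: |R|=0.29014 <1
  x=-1.430: |R|=0.28571 <1
  x=-1.242: |R|=0.29790 <1
  x=-3.209: |R|=1.39519 >1
  x=-3.112: |R|=1.27759 >1
So |R|<1 on (-2.8571, 0).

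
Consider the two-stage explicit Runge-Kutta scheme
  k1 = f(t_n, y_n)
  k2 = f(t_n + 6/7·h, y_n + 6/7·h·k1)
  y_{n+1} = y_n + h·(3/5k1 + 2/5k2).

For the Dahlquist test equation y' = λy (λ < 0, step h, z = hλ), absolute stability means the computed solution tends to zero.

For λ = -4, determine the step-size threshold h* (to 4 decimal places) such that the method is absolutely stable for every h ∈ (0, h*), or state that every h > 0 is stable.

(-2.9167,0); λ=-4 ⇒ h* = (35/12)/4 = 0.7292.

On y'=λy, z=hλ:
  k1=λy_n ⇒ h·k1=z·y_n;  k2=λ(1+6/7z)y_n ⇒ h·k2=z(1+6/7z)y_n
  y_{n+1}/y_n = 1 + 3/5z + 2/5z(1+6/7z) = 1 + z + 12/35z²
  so R(z) = 1 + z + 12/35z².

Boundary: |R(x)|=1, x<0.
x=-1.53: |R|=0.2726
R=1: x+12/35x²=0 ⇒ x=−35/12=-2.9167; min R=1−1/(4·12/35)=0.2708>−1
Confirm numerically:
  x=-2.589: |R|=0.70914 <1
  x=-2.263: |R|=0.49283 <1
  x=-2.168: |R|=0.44351 <1
  x=-2.155: |R|=0.43724 <1
  x=-3.446: |R|=1.62540 >1
  x=-3.198: |R|=1.30847 >1
  x=-3.084: |R|=1.17693 >1
So |R|<1 on (-2.9167, 0).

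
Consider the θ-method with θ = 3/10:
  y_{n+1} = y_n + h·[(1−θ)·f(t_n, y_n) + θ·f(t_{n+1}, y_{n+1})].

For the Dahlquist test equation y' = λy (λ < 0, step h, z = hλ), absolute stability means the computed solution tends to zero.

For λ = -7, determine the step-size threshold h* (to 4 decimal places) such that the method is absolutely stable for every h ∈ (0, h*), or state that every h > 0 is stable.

(-5.0000,0); λ=-7 ⇒ h* = (5)/7 = 0.7143.

On y'=λy, z=hλ:
  y_{n+1} = y_n + z·[7/10·y_n + 3/10·y_{n+1}] ⇒ (1 − 3/10z)y_{n+1} = (1 + 7/10z)y_n
  Hence R(z) = (1 + 7/10z)/(1 − 3/10z).

Need |R(x)|<1, x<0.
x=-0.3: |R|=0.7248
R=−1: 1+7/10x = −1+3/10x ⇒ -2/5x=2 ⇒ x=2/(-2/5)=-5.0000
Confirm numerically:
  x=-4.318: |R|=0.88115 <1
  x=-3.732: |R|=0.76071 <1
  x=-3.120: |R|=0.61157 <1
  x=-5.569: |R|=1.08522 >1
  x=-5.110: |R|=1.01737 >1
  x=-5.103: |R|=1.01628 >1
Stable set (-5.0000, 0).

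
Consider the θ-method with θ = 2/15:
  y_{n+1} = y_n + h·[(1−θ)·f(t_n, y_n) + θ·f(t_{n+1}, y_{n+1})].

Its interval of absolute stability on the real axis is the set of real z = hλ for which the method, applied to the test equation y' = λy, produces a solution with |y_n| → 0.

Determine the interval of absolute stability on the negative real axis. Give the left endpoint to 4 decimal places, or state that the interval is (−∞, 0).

z∈(-2.7273,0).

On y'=λy, z=hλ:
  y_{n+1} = y_n + z·[13/15·y_n + 2/15·y_{n+1}] ⇒ (1 − 2/15z)y_{n+1} = (1 + 13/15z)y_n
  so R(z) = (1 + 13/15z)/(1 − 2/15z).

Solve |R(x)|<1 on ℝ⁻.
x=-1.21: |R|=0.0419
R=−1: 1+13/15x = −1+2/15x ⇒ -11/15x=2 ⇒ x=2/(-11/15)=-2.7273
Confirm numerically:
  x=-2.624: |R|=0.94390 <1
  x=-2.218: |R|=0.71177 <1
  x=-2.171: |R|=0.68364 <1
  x=-1.304: |R|=0.11086 <1
  x=-3.266: |R|=1.27522 >1
  x=-2.893: |R|=1.08770 >1
So |R|<1 on (-2.7273, 0).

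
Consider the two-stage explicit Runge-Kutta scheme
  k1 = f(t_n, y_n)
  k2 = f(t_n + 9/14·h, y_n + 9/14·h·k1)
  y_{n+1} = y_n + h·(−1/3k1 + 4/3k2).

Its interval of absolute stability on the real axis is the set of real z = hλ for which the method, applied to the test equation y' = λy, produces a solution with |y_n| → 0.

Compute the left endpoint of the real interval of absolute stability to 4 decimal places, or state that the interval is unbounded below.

z* = -1.1667.

With y'=λy (z=hλ):
  k1=λy_n ⇒ h·k1=z·y_n;  k2=λ(1+9/14z)y_n ⇒ h·k2=z(1+9/14z)y_n
  y_{n+1}/y_n = 1 − 1/3z + 4/3z(1+9/14z) = 1 + z + 6/7z²
  Hence R(z) = 1 + z + 6/7z².

Find x<0 with |R(x)|<1.
x=-1.46: |R|=1.3671
R=1: x+6/7x²=0 ⇒ x=−7/6=-1.1667; min R=1−1/(4·6/7)=0.7083>−1
Confirm numerically:
  x=-1.024: |R|=0.87478 <1
  x=-0.643: |R|=0.71138 <1
  x=-0.584: |R|=0.70833 <1
  x=-0.522: |R|=0.71156 <1
  x=-1.643: |R|=1.67081 >1
  x=-1.572: |R|=1.54616 >1
So |R|<1 on (-1.1667, 0).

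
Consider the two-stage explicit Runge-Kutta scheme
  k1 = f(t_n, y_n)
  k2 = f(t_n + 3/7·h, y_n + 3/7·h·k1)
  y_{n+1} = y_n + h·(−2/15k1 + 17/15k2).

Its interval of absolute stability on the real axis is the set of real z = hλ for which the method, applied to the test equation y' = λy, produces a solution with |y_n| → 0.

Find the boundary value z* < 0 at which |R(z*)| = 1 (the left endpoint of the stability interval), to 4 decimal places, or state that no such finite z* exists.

Set f=λy, z=hλ:
  k1=λy_n ⇒ h·k1=z·y_n;  k2=λ(1+3/7z)y_n ⇒ h·k2=z(1+3/7z)y_n
  y_{n+1}/y_n = 1 − 2/15z + 17/15z(1+3/7z) = 1 + z + 17/35z²
  R(z) = 1 + z + 17/35z².

Need |R(x)|<1, x<0.
x=-0.34: |R|=0.7161
R=1: x+17/35x²=0 ⇒ x=−35/17=-2.0588; min R=1−1/(4·17/35)=0.4853>−1
Confirm numerically:
  x=-1.598: |R|=0.64232 <1
  x=-1.053: |R|=0.48556 <1
  x=-0.932: |R|=0.48990 <1
  x=-2.548: |R|=1.60540 >1
  x=-2.090: |R|=1.03165 >1
Interval (-2.0588, 0).

left endpoint -2.0588.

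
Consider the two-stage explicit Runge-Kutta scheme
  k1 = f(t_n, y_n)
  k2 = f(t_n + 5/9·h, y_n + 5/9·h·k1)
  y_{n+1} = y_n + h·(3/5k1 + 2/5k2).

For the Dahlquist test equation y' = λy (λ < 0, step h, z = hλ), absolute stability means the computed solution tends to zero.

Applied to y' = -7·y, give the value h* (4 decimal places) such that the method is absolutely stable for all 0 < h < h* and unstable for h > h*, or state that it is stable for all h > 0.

On y'=λy, z=hλ:
  k1=λy_n ⇒ h·k1=z·y_n;  k2=λ(1+5/9z)y_n ⇒ h·k2=z(1+5/9z)y_n
  y_{n+1}/y_n = 1 + 3/5z + 2/5z(1+5/9z) = 1 + z + 2/9z²
  so R(z) = 1 + z + 2/9z².

Solve |R(x)|<1 on ℝ⁻.
x=-1.5: |R|=0.0000
R=1: x+2/9x²=0 ⇒ x=−9/2=-4.5000; min R=1−1/(4·2/9)=-0.1250>−1
Confirm numerically:
  x=-4.323: |R|=0.82996 <1
  x=-3.315: |R|=0.12705 <1
  x=-2.582: |R|=0.10051 <1
  x=-1.842: |R|=0.08801 <1
  x=-5.083: |R|=1.65853 >1
  x=-4.649: |R|=1.15393 >1
Stable set (-4.5000, 0).

(-4.5000,0); λ=-7 ⇒ h* = (9/2)/7 = 0.6429.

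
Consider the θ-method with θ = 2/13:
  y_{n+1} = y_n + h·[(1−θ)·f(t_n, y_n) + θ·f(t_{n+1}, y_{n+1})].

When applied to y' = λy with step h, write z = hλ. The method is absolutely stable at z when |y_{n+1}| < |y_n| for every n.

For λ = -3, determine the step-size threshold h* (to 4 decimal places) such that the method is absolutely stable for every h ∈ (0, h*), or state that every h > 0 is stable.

Set f=λy, z=hλ:
  y_{n+1} = y_n + z·[11/13·y_n + 2/13·y_{n+1}] ⇒ (1 − 2/13z)y_{n+1} = (1 + 11/13z)y_n
  ⇒ R(z) = (1 + 11/13z)/(1 − 2/13z).

Solve |R(x)|<1 on ℝ⁻.
x=-1.18: |R|=0.0013
R=−1: 1+11/13x = −1+2/13x ⇒ -9/13x=2 ⇒ x=2/(-9/13)=-2.8889
Confirm numerically:
  x=-2.601: |R|=0.85765 <1
  x=-2.521: |R|=0.81648 <1
  x=-2.134: |R|=0.60656 <1
  x=-1.642: |R|=0.31086 <1
  x=-3.452: |R|=1.25462 >1
  x=-2.956: |R|=1.03194 >1
Stable set (-2.8889, 0).

(-2.8889,0); λ=-3 ⇒ h* = (26/9)/3 = 0.9630.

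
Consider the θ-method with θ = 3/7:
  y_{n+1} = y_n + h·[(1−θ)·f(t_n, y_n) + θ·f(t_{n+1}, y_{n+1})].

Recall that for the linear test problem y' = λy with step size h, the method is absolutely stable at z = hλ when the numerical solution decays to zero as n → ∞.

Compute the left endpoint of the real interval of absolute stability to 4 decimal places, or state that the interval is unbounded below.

Test eqn y'=λy, z=hλ:
  y_{n+1} = y_n + z·[4/7·y_n + 3/7·y_{n+1}] ⇒ (1 − 3/7z)y_{n+1} = (1 + 4/7z)y_n
  R(z) = (1 + 4/7z)/(1 − 3/7z).

Boundary: |R(x)|=1, x<0.
x=-0.38: |R|=0.6732
R=−1: 1+4/7x = −1+3/7x ⇒ -1/7x=2 ⇒ x=2/(-1/7)=-14.0000
Confirm numerically:
  x=-13.033: |R|=0.97902 <1
  x=-12.436: |R|=0.96470 <1
  x=-7.516: |R|=0.78056 <1
  x=-14.457: |R|=1.00907 >1
  x=-14.313: |R|=1.00627 >1
  x=-14.069: |R|=1.00140 >1
Interval (-14.0000, 0).

left endpoint -14.0000.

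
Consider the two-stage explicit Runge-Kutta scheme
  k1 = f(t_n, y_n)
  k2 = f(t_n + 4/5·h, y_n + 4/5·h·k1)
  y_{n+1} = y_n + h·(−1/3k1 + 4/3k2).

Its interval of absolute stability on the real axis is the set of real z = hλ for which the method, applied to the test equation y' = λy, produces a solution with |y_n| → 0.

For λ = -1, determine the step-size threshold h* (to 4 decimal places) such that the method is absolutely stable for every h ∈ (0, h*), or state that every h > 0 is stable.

With y'=λy (z=hλ):
  k1=λy_n ⇒ h·k1=z·y_n;  k2=λ(1+4/5z)y_n ⇒ h·k2=z(1+4/5z)y_n
  y_{n+1}/y_n = 1 − 1/3z + 4/3z(1+4/5z) = 1 + z + 16/15z²
  Hence R(z) = 1 + z + 16/15z².

Boundary: |R(x)|=1, x<0.
x=-0.6: |R|=0.7840
R=1: x+16/15x²=0 ⇒ x=−15/16=-0.9375; min R=1−1/(4·16/15)=0.7656>−1
Confirm numerically:
  x=-0.550: |R|=0.77267 <1
  x=-0.486: |R|=0.76594 <1
  x=-0.397: |R|=0.77112 <1
  x=-1.405: |R|=1.70063 >1
  x=-1.314: |R|=1.52770 >1
Interval (-0.9375, 0).

(-0.9375,0); λ=-1 ⇒ h* = (15/16)/1 = 0.9375.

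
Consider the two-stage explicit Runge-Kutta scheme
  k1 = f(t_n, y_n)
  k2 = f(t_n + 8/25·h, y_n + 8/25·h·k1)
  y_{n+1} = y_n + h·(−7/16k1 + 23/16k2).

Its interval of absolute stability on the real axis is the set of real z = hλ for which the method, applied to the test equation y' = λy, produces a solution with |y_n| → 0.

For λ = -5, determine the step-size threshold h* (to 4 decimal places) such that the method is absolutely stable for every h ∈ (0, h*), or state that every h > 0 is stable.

With y'=λy (z=hλ):
  k1=λy_n ⇒ h·k1=z·y_n;  k2=λ(1+8/25z)y_n ⇒ h·k2=z(1+8/25z)y_n
  y_{n+1}/y_n = 1 − 7/16z + 23/16z(1+8/25z) = 1 + z + 23/50z²
  so R(z) = 1 + z + 23/50z².

Solve |R(x)|<1 on ℝ⁻.
x=-1.67: |R|=0.6129
R=1: x+23/50x²=0 ⇒ x=−50/23=-2.1739; min R=1−1/(4·23/50)=0.4565>−1
Confirm numerically:
  x=-2.101: |R|=0.92953 <1
  x=-1.751: |R|=0.65936 <1
  x=-1.113: |R|=0.45683 <1
  x=-2.678: |R|=1.62097 >1
  x=-2.654: |R|=1.58611 >1
  x=-2.625: |R|=1.54469 >1
Stable set (-2.1739, 0).

(-2.1739,0); λ=-5 ⇒ h* = (50/23)/5 = 0.4348.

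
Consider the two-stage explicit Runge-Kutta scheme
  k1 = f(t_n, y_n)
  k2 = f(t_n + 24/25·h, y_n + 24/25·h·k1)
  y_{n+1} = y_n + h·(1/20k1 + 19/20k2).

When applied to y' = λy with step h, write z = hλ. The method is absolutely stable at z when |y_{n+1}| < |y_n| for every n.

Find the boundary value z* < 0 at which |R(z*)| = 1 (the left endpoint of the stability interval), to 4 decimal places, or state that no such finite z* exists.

Set f=λy, z=hλ:
  k1=λy_n ⇒ h·k1=z·y_n;  k2=λ(1+24/25z)y_n ⇒ h·k2=z(1+24/25z)y_n
  y_{n+1}/y_n = 1 + 1/20z + 19/20z(1+24/25z) = 1 + z + 114/125z²
  R(z) = 1 + z + 114/125z².

Find x<0 with |R(x)|<1.
x=-1.3: |R|=1.2413
R=1: x+114/125x²=0 ⇒ x=−125/114=-1.0965; min R=1−1/(4·114/125)=0.7259>−1
Confirm numerically:
  x=-0.909: |R|=0.84457 <1
  x=-0.895: |R|=0.83553 <1
  x=-0.791: |R|=0.77962 <1
  x=-1.596: |R|=1.72706 >1
  x=-1.201: |R|=1.11447 >1
Stable set (-1.0965, 0).

left endpoint -1.0965.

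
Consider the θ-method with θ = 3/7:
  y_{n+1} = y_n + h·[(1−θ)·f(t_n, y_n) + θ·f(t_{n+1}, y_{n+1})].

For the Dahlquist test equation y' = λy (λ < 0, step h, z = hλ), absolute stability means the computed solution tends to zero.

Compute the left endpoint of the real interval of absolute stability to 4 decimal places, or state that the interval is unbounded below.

Set f=λy, z=hλ:
  y_{n+1} = y_n + z·[4/7·y_n + 3/7·y_{n+1}] ⇒ (1 − 3/7z)y_{n+1} = (1 + 4/7z)y_n
  ⇒ R(z) = (1 + 4/7z)/(1 − 3/7z).

Boundary: |R(x)|=1, x<0.
x=-1.11: |R|=0.2478
R=−1: 1+4/7x = −1+3/7x ⇒ -1/7x=2 ⇒ x=2/(-1/7)=-14.0000
Confirm numerically:
  x=-12.083: |R|=0.95568 <1
  x=-10.639: |R|=0.91364 <1
  x=-6.009: |R|=0.68070 <1
  x=-14.590: |R|=1.01162 >1
  x=-14.499: |R|=1.00988 >1
  x=-14.498: |R|=1.00986 >1
Interval (-14.0000, 0).

z* = -14.0000.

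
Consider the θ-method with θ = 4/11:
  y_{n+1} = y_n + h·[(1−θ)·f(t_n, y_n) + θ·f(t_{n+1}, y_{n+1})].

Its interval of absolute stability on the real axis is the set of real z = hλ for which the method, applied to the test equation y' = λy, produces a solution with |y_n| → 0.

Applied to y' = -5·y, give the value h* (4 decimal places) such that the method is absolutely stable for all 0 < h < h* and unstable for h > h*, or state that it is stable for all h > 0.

(-7.3333,0); λ=-5 ⇒ h* = (22/3)/5 = 1.4667.

With y'=λy (z=hλ):
  y_{n+1} = y_n + z·[7/11·y_n + 4/11·y_{n+1}] ⇒ (1 − 4/11z)y_{n+1} = (1 + 7/11z)y_n
  Hence R(z) = (1 + 7/11z)/(1 − 4/11z).

Solve |R(x)|<1 on ℝ⁻.
x=-0.99: |R|=0.2721
R=−1: 1+7/11x = −1+4/11x ⇒ -3/11x=2 ⇒ x=2/(-3/11)=-7.3333
Confirm numerically:
  x=-7.239: |R|=0.99292 <1
  x=-3.856: |R|=0.60521 <1
  x=-3.336: |R|=0.50739 <1
  x=-7.704: |R|=1.02659 >1
  x=-7.419: |R|=1.00632 >1
  x=-7.361: |R|=1.00205 >1
Stable set (-7.3333, 0).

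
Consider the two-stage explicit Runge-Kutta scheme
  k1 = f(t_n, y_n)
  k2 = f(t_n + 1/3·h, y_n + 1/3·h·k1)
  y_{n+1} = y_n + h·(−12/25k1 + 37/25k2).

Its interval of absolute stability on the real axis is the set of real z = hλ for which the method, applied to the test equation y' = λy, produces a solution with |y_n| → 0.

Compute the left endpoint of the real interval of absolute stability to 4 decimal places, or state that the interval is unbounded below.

left endpoint -2.0270.

Test eqn y'=λy, z=hλ:
  k1=λy_n ⇒ h·k1=z·y_n;  k2=λ(1+1/3z)y_n ⇒ h·k2=z(1+1/3z)y_n
  y_{n+1}/y_n = 1 − 12/25z + 37/25z(1+1/3z) = 1 + z + 37/75z²
  ⇒ R(z) = 1 + z + 37/75z².

Boundary: |R(x)|=1, x<0.
x=-1.19: |R|=0.5086
R=1: x+37/75x²=0 ⇒ x=−75/37=-2.0270; min R=1−1/(4·37/75)=0.4932>−1
Confirm numerically:
  x=-1.799: |R|=0.79762 <1
  x=-1.550: |R|=0.63523 <1
  x=-0.877: |R|=0.50244 <1
  x=-2.390: |R|=1.42797 >1
  x=-2.382: |R|=1.41714 >1
  x=-2.073: |R|=1.04702 >1
So |R|<1 on (-2.0270, 0).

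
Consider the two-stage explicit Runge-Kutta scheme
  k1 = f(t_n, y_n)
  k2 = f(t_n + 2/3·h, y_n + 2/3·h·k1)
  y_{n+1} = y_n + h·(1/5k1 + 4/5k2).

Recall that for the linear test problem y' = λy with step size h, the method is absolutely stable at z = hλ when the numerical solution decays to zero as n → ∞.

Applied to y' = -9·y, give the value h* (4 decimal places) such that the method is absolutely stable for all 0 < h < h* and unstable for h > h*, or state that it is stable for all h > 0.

On y'=λy, z=hλ:
  k1=λy_n ⇒ h·k1=z·y_n;  k2=λ(1+2/3z)y_n ⇒ h·k2=z(1+2/3z)y_n
  y_{n+1}/y_n = 1 + 1/5z + 4/5z(1+2/3z) = 1 + z + 8/15z²
  Hence R(z) = 1 + z + 8/15z².

Find x<0 with |R(x)|<1.
x=-1.27: |R|=0.5902
R=1: x+8/15x²=0 ⇒ x=−15/8=-1.8750; min R=1−1/(4·8/15)=0.5312>−1
Confirm numerically:
  x=-1.798: |R|=0.92616 <1
  x=-1.733: |R|=0.86875 <1
  x=-1.026: |R|=0.53543 <1
  x=-0.977: |R|=0.53208 <1
  x=-2.269: |R|=1.47679 >1
  x=-2.206: |R|=1.38943 >1
  x=-1.996: |R|=1.12881 >1
So |R|<1 on (-1.8750, 0).

(-1.8750,0); λ=-9 ⇒ h* = (15/8)/9 = 0.2083.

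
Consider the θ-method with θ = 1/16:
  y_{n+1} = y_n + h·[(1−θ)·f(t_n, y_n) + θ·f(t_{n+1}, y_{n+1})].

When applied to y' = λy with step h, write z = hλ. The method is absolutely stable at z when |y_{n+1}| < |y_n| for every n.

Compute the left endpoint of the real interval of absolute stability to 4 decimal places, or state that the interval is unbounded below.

z* = -2.2857.

With y'=λy (z=hλ):
  y_{n+1} = y_n + z·[15/16·y_n + 1/16·y_{n+1}] ⇒ (1 − 1/16z)y_{n+1} = (1 + 15/16z)y_n
  R(z) = (1 + 15/16z)/(1 − 1/16z).

Find x<0 with |R(x)|<1.
x=-0.52: |R|=0.4964
R=−1: 1+15/16x = −1+1/16x ⇒ -7/8x=2 ⇒ x=2/(-7/8)=-2.2857
Confirm numerically:
  x=-1.907: |R|=0.70391 <1
  x=-1.757: |R|=0.58315 <1
  x=-1.110: |R|=0.03799 <1
  x=-2.606: |R|=1.24100 >1
  x=-2.341: |R|=1.04220 >1
So |R|<1 on (-2.2857, 0).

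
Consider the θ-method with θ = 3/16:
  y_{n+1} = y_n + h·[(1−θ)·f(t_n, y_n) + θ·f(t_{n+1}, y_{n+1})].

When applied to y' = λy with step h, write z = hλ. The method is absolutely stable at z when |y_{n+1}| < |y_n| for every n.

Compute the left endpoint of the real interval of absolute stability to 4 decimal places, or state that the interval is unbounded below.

Set f=λy, z=hλ:
  y_{n+1} = y_n + z·[13/16·y_n + 3/16·y_{n+1}] ⇒ (1 − 3/16z)y_{n+1} = (1 + 13/16z)y_n
  Hence R(z) = (1 + 13/16z)/(1 − 3/16z).

Need |R(x)|<1, x<0.
x=-1.54: |R|=0.1950
R=−1: 1+13/16x = −1+3/16x ⇒ -5/8x=2 ⇒ x=2/(-5/8)=-3.2000
Confirm numerically:
  x=-3.050: |R|=0.94036 <1
  x=-2.838: |R|=0.85233 <1
  x=-2.470: |R|=0.68817 <1
  x=-3.741: |R|=1.19873 >1
  x=-3.292: |R|=1.03555 >1
Stable set (-3.2000, 0).

z* = -3.2000.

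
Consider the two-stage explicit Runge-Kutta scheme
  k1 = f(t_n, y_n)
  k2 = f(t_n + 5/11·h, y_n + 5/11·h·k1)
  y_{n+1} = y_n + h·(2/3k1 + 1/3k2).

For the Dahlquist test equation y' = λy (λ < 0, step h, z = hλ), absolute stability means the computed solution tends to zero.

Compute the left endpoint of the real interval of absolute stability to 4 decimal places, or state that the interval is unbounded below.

With y'=λy (z=hλ):
  k1=λy_n ⇒ h·k1=z·y_n;  k2=λ(1+5/11z)y_n ⇒ h·k2=z(1+5/11z)y_n
  y_{n+1}/y_n = 1 + 2/3z + 1/3z(1+5/11z) = 1 + z + 5/33z²
  Hence R(z) = 1 + z + 5/33z².

Boundary: |R(x)|=1, x<0.
x=-0.78: |R|=0.3122
R=1: x+5/33x²=0 ⇒ x=−33/5=-6.6000; min R=1−1/(4·5/33)=-0.6500>−1
Confirm numerically:
  x=-5.882: |R|=0.36011 <1
  x=-4.249: |R|=0.51355 <1
  x=-3.505: |R|=0.64363 <1
  x=-6.992: |R|=1.41528 >1
  x=-6.933: |R|=1.34980 >1
  x=-6.863: |R|=1.27348 >1
So |R|<1 on (-6.6000, 0).

left endpoint -6.6000.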